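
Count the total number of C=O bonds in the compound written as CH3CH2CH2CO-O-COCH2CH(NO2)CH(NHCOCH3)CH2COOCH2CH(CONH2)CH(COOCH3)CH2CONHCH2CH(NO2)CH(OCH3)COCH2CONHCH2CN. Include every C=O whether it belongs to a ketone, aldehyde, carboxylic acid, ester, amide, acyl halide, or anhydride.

9

CH2CO-O-COCH2: anhydride, 2 C=O (running total 2).
CH(NHCOCH3): amide, 1 C=O (running total 3).
CH2COOCH2: ester, 1 C=O (running total 4).
CH(CONH2): amide, 1 C=O (running total 5).
CH(COOCH3): ester, 1 C=O (running total 6).
CH2CONHCH2: amide, 1 C=O (running total 7).
CO: ketone, 1 C=O (running total 8).
CH2CONHCH2: amide, 1 C=O (running total 9).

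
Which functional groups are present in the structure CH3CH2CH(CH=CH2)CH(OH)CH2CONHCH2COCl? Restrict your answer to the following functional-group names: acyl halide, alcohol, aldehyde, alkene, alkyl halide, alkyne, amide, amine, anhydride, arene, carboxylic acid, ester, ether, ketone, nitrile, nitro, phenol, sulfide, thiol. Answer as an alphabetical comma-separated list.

acyl halide, alcohol, alkene, amide

pendant –CH=CH2: C=C double bond → alkene.
–OH on an sp³ carbon → alcohol (secondary).
–C(=O)–N– linkage → amide (the N is not an amine).
–C(=O)Cl: carbonyl C bonded to C and to a halogen → acyl halide (not alkyl halide).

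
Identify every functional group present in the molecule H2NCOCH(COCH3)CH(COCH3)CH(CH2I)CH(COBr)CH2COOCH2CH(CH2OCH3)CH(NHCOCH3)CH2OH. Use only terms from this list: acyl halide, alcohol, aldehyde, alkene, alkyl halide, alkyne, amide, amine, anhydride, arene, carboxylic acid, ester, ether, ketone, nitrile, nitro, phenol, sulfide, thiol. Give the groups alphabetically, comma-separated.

–C(=O)NH2: carbonyl C bonded to C and to N → amide (the N is not a separate amine).
pendant –COCH3: carbonyl C bonded to two carbons → ketone.
pendant –COCH3: carbonyl C bonded to two carbons → ketone.
pendant –CH2X: halogen on sp³ carbon → alkyl halide.
pendant –C(=O)X: carbonyl C bonded to C and halogen → acyl halide.
–C(=O)–O–C with C on the carbonyl side → ester.
pendant –CH2OCH3: C–O–C linkage → ether.
pendant –NHC(=O)CH3: N bonded to a carbonyl → amide (not amine).
–OH on an sp³ carbon → alcohol.

acyl halide, alcohol, alkyl halide, amide, ester, ether, ketone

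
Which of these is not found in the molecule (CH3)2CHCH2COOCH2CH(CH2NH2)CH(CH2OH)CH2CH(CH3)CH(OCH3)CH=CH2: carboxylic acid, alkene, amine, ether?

carboxylic acid

ether: present (CH(OCH3) — pendant –OCH3: C–O–C with sp³ C, no adjacent C=O → ether).
alkene: present (CH=CH2 — C=C double bond → alkene).
amine: present (CH(CH2NH2) — pendant –CH2NH2: N on sp³ C, no adjacent C=O → amine).
carboxylic acid: absent. In CH2COOCH2, the acyl oxygen is bonded to carbon (–O–C), not to H, so this is an ester.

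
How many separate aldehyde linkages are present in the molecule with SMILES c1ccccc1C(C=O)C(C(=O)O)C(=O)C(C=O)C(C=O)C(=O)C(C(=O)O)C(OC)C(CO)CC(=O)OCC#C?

3

C6H5– phenyl ring → arene.
pendant –CHO: carbonyl C bonded to C and H → aldehyde.
pendant –COOH: carbonyl C bonded to C and –OH → carboxylic acid.
–C(=O)– with carbon on both sides → ketone.
pendant –CHO: carbonyl C bonded to C and H → aldehyde.
pendant –CHO: carbonyl C bonded to C and H → aldehyde.
–C(=O)– with carbon on both sides → ketone.
pendant –COOH: carbonyl C bonded to C and –OH → carboxylic acid.
pendant –OCH3: C–O–C with sp³ C, no adjacent C=O → ether.
pendant –CH2OH on an sp³ backbone C → alcohol.
–C(=O)–O–C with C on the carbonyl side → ester.
C≡C triple bond → alkyne.
Aldehyde appears at: CH(CHO), CH(CHO), CH(CHO) → 3.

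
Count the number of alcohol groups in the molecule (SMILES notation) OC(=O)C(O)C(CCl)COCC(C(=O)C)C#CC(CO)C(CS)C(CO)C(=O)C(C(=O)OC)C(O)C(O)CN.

Taking each segment in turn:
  HOOC: –COOH: carbonyl C bonded to –OH and C → carboxylic acid (the –OH is not a separate alcohol).
  CH(OH): –OH on an sp³ carbon → alcohol (secondary).
  CH(CH2Cl): pendant –CH2X: halogen on sp³ carbon → alkyl halide.
  CH2OCH2: C–O–C with sp³ carbons on both sides and no adjacent C=O → ether.
  CH(COCH3): pendant –COCH3: carbonyl C bonded to two carbons → ketone.
  C≡C: C≡C triple bond → alkyne.
  CH(CH2OH): pendant –CH2OH on an sp³ backbone C → alcohol.
  CH(CH2SH): pendant –CH2SH → thiol.
  CH(CH2OH): pendant –CH2OH on an sp³ backbone C → alcohol.
  CO: –C(=O)– with carbon on both sides → ketone.
  CH(COOCH3): pendant –COOCH3: carbonyl C bonded to C and –OCH3 → ester.
  CH(OH): –OH on an sp³ carbon → alcohol (secondary).
  CH(OH): –OH on an sp³ carbon → alcohol (secondary).
  CH2NH2: –NH2 on an sp³ carbon with no adjacent C=O → amine.
Alcohol appears at: CH(OH), CH(CH2OH), CH(CH2OH), CH(OH), CH(OH) → 5.

5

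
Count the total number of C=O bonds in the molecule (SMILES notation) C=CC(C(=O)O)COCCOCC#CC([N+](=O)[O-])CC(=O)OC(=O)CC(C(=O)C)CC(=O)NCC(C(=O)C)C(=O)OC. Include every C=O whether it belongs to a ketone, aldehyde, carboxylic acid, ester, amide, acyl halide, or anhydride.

7

CH(COOH): carboxylic acid, 1 C=O (running total 1).
CH2CO-O-COCH2: anhydride, 2 C=O (running total 3).
CH(COCH3): ketone, 1 C=O (running total 4).
CH2CONHCH2: amide, 1 C=O (running total 5).
CH(COCH3): ketone, 1 C=O (running total 6).
COOCH3: ester, 1 C=O (running total 7).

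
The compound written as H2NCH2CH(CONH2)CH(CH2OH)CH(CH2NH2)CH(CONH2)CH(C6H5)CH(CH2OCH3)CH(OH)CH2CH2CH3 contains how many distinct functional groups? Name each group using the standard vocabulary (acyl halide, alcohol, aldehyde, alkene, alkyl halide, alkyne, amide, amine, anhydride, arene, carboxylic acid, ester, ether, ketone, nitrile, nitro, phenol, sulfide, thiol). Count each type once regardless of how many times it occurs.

–NH2 on an sp³ carbon with no adjacent C=O → amine.
pendant –CONH2: carbonyl C bonded to C and N → amide.
pendant –CH2OH on an sp³ backbone C → alcohol.
pendant –CH2NH2: N on sp³ C, no adjacent C=O → amine.
pendant –CONH2: carbonyl C bonded to C and N → amide.
pendant –C6H5: benzene ring → arene.
pendant –CH2OCH3: C–O–C linkage → ether.
–OH on an sp³ carbon → alcohol (secondary).
Distinct types present: alcohol, amide, amine, arene, ether.

5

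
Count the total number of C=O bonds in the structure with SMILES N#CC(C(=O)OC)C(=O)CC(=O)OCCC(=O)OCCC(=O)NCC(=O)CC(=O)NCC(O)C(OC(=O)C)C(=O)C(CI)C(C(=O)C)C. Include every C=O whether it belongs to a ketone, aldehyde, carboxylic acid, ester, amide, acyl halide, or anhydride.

10

CH(COOCH3): ester, 1 C=O (running total 1).
CO: ketone, 1 C=O (running total 2).
CH2COOCH2: ester, 1 C=O (running total 3).
CH2COOCH2: ester, 1 C=O (running total 4).
CH2CONHCH2: amide, 1 C=O (running total 5).
CO: ketone, 1 C=O (running total 6).
CH2CONHCH2: amide, 1 C=O (running total 7).
CH(OCOCH3): ester, 1 C=O (running total 8).
CO: ketone, 1 C=O (running total 9).
CH(COCH3): ketone, 1 C=O (running total 10).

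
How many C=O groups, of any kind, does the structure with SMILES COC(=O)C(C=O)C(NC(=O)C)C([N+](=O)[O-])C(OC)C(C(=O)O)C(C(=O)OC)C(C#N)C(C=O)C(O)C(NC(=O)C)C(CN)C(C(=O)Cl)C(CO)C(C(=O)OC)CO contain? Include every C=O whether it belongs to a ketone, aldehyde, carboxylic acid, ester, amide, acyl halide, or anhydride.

CH3OOC: ester, 1 C=O (running total 1).
CH(CHO): aldehyde, 1 C=O (running total 2).
CH(NHCOCH3): amide, 1 C=O (running total 3).
CH(COOH): carboxylic acid, 1 C=O (running total 4).
CH(COOCH3): ester, 1 C=O (running total 5).
CH(CHO): aldehyde, 1 C=O (running total 6).
CH(NHCOCH3): amide, 1 C=O (running total 7).
CH(COCl): acyl halide, 1 C=O (running total 8).
CH(COOCH3): ester, 1 C=O (running total 9).

9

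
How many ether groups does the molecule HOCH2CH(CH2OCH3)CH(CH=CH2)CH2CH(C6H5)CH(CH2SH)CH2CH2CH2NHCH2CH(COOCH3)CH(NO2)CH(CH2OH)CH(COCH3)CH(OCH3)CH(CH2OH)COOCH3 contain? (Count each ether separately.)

HO– on an sp³ carbon → alcohol.
pendant –CH2OCH3: C–O–C linkage → ether.
pendant –CH=CH2: C=C double bond → alkene.
pendant –C6H5: benzene ring → arene.
pendant –CH2SH → thiol.
C–N–C with sp³ carbons and no adjacent C=O → amine (secondary).
pendant –COOCH3: carbonyl C bonded to C and –OCH3 → ester.
–NO2 on an sp³ carbon → nitro (the N=O is not a carbonyl).
pendant –CH2OH on an sp³ backbone C → alcohol.
pendant –COCH3: carbonyl C bonded to two carbons → ketone.
pendant –OCH3: C–O–C with sp³ C, no adjacent C=O → ether.
pendant –CH2OH on an sp³ backbone C → alcohol.
–C(=O)OCH3: carbonyl C bonded to C and to –OCH3 → ester (not ketone + ether).
Ether appears at: CH(CH2OCH3), CH(OCH3) → 2.

2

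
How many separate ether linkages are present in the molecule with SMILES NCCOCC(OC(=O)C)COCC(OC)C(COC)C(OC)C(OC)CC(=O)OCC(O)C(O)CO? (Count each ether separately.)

6

–NH2 on an sp³ carbon with no adjacent C=O → amine.
C–O–C with sp³ carbons on both sides and no adjacent C=O → ether.
pendant –OC(=O)CH3: an acyloxy group → ester.
C–O–C with sp³ carbons on both sides and no adjacent C=O → ether.
pendant –OCH3: C–O–C with sp³ C, no adjacent C=O → ether.
pendant –CH2OCH3: C–O–C linkage → ether.
pendant –OCH3: C–O–C with sp³ C, no adjacent C=O → ether.
pendant –OCH3: C–O–C with sp³ C, no adjacent C=O → ether.
–C(=O)–O–C with C on the carbonyl side → ester.
–OH on an sp³ carbon → alcohol (secondary).
–OH on an sp³ carbon → alcohol (secondary).
–OH on an sp³ carbon → alcohol.
Ether appears at: CH2OCH2, CH2OCH2, CH(OCH3), CH(CH2OCH3), CH(OCH3), CH(OCH3) → 6.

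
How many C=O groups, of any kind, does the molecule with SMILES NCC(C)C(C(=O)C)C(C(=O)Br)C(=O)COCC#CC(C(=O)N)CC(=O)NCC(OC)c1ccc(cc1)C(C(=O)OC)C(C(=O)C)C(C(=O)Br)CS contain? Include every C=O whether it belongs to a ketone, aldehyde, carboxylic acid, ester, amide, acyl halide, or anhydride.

CH(COCH3): ketone, 1 C=O (running total 1).
CH(COBr): acyl halide, 1 C=O (running total 2).
CO: ketone, 1 C=O (running total 3).
CH(CONH2): amide, 1 C=O (running total 4).
CH2CONHCH2: amide, 1 C=O (running total 5).
CH(COOCH3): ester, 1 C=O (running total 6).
CH(COCH3): ketone, 1 C=O (running total 7).
CH(COBr): acyl halide, 1 C=O (running total 8).

8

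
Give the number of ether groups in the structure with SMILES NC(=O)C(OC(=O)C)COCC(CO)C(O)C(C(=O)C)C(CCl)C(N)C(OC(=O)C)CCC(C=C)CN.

–C(=O)NH2: carbonyl C bonded to C and to N → amide (the N is not a separate amine).
pendant –OC(=O)CH3: an acyloxy group → ester.
C–O–C with sp³ carbons on both sides and no adjacent C=O → ether.
pendant –CH2OH on an sp³ backbone C → alcohol.
–OH on an sp³ carbon → alcohol (secondary).
pendant –COCH3: carbonyl C bonded to two carbons → ketone.
pendant –CH2X: halogen on sp³ carbon → alkyl halide.
–NH2 on an sp³ carbon with no adjacent C=O → amine.
pendant –OC(=O)CH3: an acyloxy group → ester.
pendant –CH=CH2: C=C double bond → alkene.
–NH2 on an sp³ carbon with no adjacent C=O → amine.
Ether appears at: CH2OCH2 → 1.

1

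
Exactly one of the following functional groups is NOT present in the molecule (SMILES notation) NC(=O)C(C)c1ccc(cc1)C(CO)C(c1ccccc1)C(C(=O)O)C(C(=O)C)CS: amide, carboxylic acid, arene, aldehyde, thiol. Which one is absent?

carboxylic acid: present (CH(COOH) — pendant –COOH: carbonyl C bonded to C and –OH → carboxylic acid).
amide: present (H2NCO — –C(=O)NH2: carbonyl C bonded to C and to N → amide (the N is not a separate amine)).
arene: present (C6H4 — para-disubstituted benzene ring → arene).
thiol: present (CH2SH — –SH on an sp³ carbon → thiol).
aldehyde: absent. In CH(COCH3), the carbonyl carbon is bonded to two carbons, so it is a ketone, not an aldehyde. In CH(COOH), the carbonyl carbon bears –OH, not –H, so it is a carboxylic acid.

aldehyde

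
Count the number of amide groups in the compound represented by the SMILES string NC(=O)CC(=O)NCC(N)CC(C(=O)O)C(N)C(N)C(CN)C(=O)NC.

3

–C(=O)NH2: carbonyl C bonded to C and to N → amide (the N is not a separate amine).
–C(=O)–N– linkage → amide (the N is not an amine).
–NH2 on an sp³ carbon with no adjacent C=O → amine.
pendant –COOH: carbonyl C bonded to C and –OH → carboxylic acid.
–NH2 on an sp³ carbon with no adjacent C=O → amine.
–NH2 on an sp³ carbon with no adjacent C=O → amine.
pendant –CH2NH2: N on sp³ C, no adjacent C=O → amine.
–C(=O)NHCH3: carbonyl C bonded to C and to N → amide (the N is not an amine).
Amide appears at: H2NCO, CH2CONHCH2, CONHCH3 → 3.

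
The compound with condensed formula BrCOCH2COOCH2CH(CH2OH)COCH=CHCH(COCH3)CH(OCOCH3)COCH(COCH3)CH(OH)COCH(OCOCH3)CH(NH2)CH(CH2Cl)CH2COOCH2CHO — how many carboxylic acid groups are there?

Taking each segment in turn:
  BrCO: –C(=O)Br: carbonyl C bonded to C and to a halogen → acyl halide (not alkyl halide).
  CH2COOCH2: –C(=O)–O–C with C on the carbonyl side → ester.
  CH(CH2OH): pendant –CH2OH on an sp³ backbone C → alcohol.
  CO: –C(=O)– with carbon on both sides → ketone.
  CH=CH: C=C double bond → alkene.
  CH(COCH3): pendant –COCH3: carbonyl C bonded to two carbons → ketone.
  CH(OCOCH3): pendant –OC(=O)CH3: an acyloxy group → ester.
  CO: –C(=O)– with carbon on both sides → ketone.
  CH(COCH3): pendant –COCH3: carbonyl C bonded to two carbons → ketone.
  CH(OH): –OH on an sp³ carbon → alcohol (secondary).
  CO: –C(=O)– with carbon on both sides → ketone.
  CH(OCOCH3): pendant –OC(=O)CH3: an acyloxy group → ester.
  CH(NH2): –NH2 on an sp³ carbon with no adjacent C=O → amine.
  CH(CH2Cl): pendant –CH2X: halogen on sp³ carbon → alkyl halide.
  CH2COOCH2: –C(=O)–O–C with C on the carbonyl side → ester.
  CHO: terminal –CHO: carbonyl C bonded to H and C → aldehyde.
No segment is a carboxylic acid: CH2COOCH2 is ester, not carboxylic acid; CH(CH2OH) is alcohol, not carboxylic acid; CH(OCOCH3) is ester, not carboxylic acid. → 0.

0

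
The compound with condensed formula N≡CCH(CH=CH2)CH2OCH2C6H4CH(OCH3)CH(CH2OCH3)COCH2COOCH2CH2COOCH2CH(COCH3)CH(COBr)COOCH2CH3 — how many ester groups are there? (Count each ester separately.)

3

Reading the structure from left to right:
  N≡C: N≡C–: carbon triple-bonded to nitrogen → nitrile.
  CH(CH=CH2): pendant –CH=CH2: C=C double bond → alkene.
  CH2OCH2: C–O–C with sp³ carbons on both sides and no adjacent C=O → ether.
  C6H4: para-disubstituted benzene ring → arene.
  CH(OCH3): pendant –OCH3: C–O–C with sp³ C, no adjacent C=O → ether.
  CH(CH2OCH3): pendant –CH2OCH3: C–O–C linkage → ether.
  CO: –C(=O)– with carbon on both sides → ketone.
  CH2COOCH2: –C(=O)–O–C with C on the carbonyl side → ester.
  CH2COOCH2: –C(=O)–O–C with C on the carbonyl side → ester.
  CH(COCH3): pendant –COCH3: carbonyl C bonded to two carbons → ketone.
  CH(COBr): pendant –C(=O)X: carbonyl C bonded to C and halogen → acyl halide.
  COOCH2CH3: –C(=O)OCH2CH3: carbonyl C bonded to C and to –OEt → ester.
Ester appears at: CH2COOCH2, CH2COOCH2, COOCH2CH3 → 3.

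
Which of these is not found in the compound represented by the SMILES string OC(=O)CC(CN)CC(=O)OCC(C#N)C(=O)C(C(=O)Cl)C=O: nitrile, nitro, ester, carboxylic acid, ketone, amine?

amine: present (CH(CH2NH2) — pendant –CH2NH2: N on sp³ C, no adjacent C=O → amine).
ketone: present (CO — –C(=O)– with carbon on both sides → ketone).
nitrile: present (CH(CN) — pendant –C≡N: nitrile).
ester: present (CH2COOCH2 — –C(=O)–O–C with C on the carbonyl side → ester).
carboxylic acid: present (HOOC — –COOH: carbonyl C bonded to –OH and C → carboxylic acid (the –OH is not a separate alcohol)).
nitro: no segment matches this pattern.

nitro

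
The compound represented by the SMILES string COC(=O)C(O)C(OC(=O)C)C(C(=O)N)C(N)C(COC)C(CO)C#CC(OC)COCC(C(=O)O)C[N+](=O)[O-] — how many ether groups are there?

Reading the structure from left to right:
  CH3OOC: CH3O–C(=O)–: carbonyl C bonded to C and to –OCH3 → ester (not ketone + ether).
  CH(OH): –OH on an sp³ carbon → alcohol (secondary).
  CH(OCOCH3): pendant –OC(=O)CH3: an acyloxy group → ester.
  CH(CONH2): pendant –CONH2: carbonyl C bonded to C and N → amide.
  CH(NH2): –NH2 on an sp³ carbon with no adjacent C=O → amine.
  CH(CH2OCH3): pendant –CH2OCH3: C–O–C linkage → ether.
  CH(CH2OH): pendant –CH2OH on an sp³ backbone C → alcohol.
  C≡C: C≡C triple bond → alkyne.
  CH(OCH3): pendant –OCH3: C–O–C with sp³ C, no adjacent C=O → ether.
  CH2OCH2: C–O–C with sp³ carbons on both sides and no adjacent C=O → ether.
  CH(COOH): pendant –COOH: carbonyl C bonded to C and –OH → carboxylic acid.
  CH2NO2: –NO2 on carbon → nitro group.
Ether appears at: CH(CH2OCH3), CH(OCH3), CH2OCH2 → 3.

3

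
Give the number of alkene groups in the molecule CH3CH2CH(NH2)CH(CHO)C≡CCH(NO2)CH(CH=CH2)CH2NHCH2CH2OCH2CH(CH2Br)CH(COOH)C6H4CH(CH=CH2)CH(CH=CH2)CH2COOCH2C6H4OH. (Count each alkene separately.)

3

–NH2 on an sp³ carbon with no adjacent C=O → amine.
pendant –CHO: carbonyl C bonded to C and H → aldehyde.
C≡C triple bond → alkyne.
–NO2 on an sp³ carbon → nitro (the N=O is not a carbonyl).
pendant –CH=CH2: C=C double bond → alkene.
C–N–C with sp³ carbons and no adjacent C=O → amine (secondary).
C–O–C with sp³ carbons on both sides and no adjacent C=O → ether.
pendant –CH2X: halogen on sp³ carbon → alkyl halide.
pendant –COOH: carbonyl C bonded to C and –OH → carboxylic acid.
para-disubstituted benzene ring → arene.
pendant –CH=CH2: C=C double bond → alkene.
pendant –CH=CH2: C=C double bond → alkene.
–C(=O)–O–C with C on the carbonyl side → ester.
–OH attached directly to an aromatic ring → phenol (not alcohol); the ring itself is an arene.
Alkene appears at: CH(CH=CH2), CH(CH=CH2), CH(CH=CH2) → 3.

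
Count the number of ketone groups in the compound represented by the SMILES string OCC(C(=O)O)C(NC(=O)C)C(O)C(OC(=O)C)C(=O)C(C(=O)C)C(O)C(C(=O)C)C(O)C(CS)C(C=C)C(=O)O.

3

Reading the structure from left to right:
  HOCH2: HO– on an sp³ carbon → alcohol.
  CH(COOH): pendant –COOH: carbonyl C bonded to C and –OH → carboxylic acid.
  CH(NHCOCH3): pendant –NHC(=O)CH3: N bonded to a carbonyl → amide (not amine).
  CH(OH): –OH on an sp³ carbon → alcohol (secondary).
  CH(OCOCH3): pendant –OC(=O)CH3: an acyloxy group → ester.
  CO: –C(=O)– with carbon on both sides → ketone.
  CH(COCH3): pendant –COCH3: carbonyl C bonded to two carbons → ketone.
  CH(OH): –OH on an sp³ carbon → alcohol (secondary).
  CH(COCH3): pendant –COCH3: carbonyl C bonded to two carbons → ketone.
  CH(OH): –OH on an sp³ carbon → alcohol (secondary).
  CH(CH2SH): pendant –CH2SH → thiol.
  CH(CH=CH2): pendant –CH=CH2: C=C double bond → alkene.
  COOH: –COOH: carbonyl C bonded to –OH and C → carboxylic acid (the –OH is not a separate alcohol).
Ketone appears at: CO, CH(COCH3), CH(COCH3) → 3.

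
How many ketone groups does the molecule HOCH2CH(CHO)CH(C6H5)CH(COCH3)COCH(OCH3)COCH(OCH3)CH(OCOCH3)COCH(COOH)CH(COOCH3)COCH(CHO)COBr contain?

Working along the chain:
  HOCH2: HO– on an sp³ carbon → alcohol.
  CH(CHO): pendant –CHO: carbonyl C bonded to C and H → aldehyde.
  CH(C6H5): pendant –C6H5: benzene ring → arene.
  CH(COCH3): pendant –COCH3: carbonyl C bonded to two carbons → ketone.
  CO: –C(=O)– with carbon on both sides → ketone.
  CH(OCH3): pendant –OCH3: C–O–C with sp³ C, no adjacent C=O → ether.
  CO: –C(=O)– with carbon on both sides → ketone.
  CH(OCH3): pendant –OCH3: C–O–C with sp³ C, no adjacent C=O → ether.
  CH(OCOCH3): pendant –OC(=O)CH3: an acyloxy group → ester.
  CO: –C(=O)– with carbon on both sides → ketone.
  CH(COOH): pendant –COOH: carbonyl C bonded to C and –OH → carboxylic acid.
  CH(COOCH3): pendant –COOCH3: carbonyl C bonded to C and –OCH3 → ester.
  CO: –C(=O)– with carbon on both sides → ketone.
  CH(CHO): pendant –CHO: carbonyl C bonded to C and H → aldehyde.
  COBr: –C(=O)Br: carbonyl C bonded to C and to a halogen → acyl halide (not alkyl halide).
Ketone appears at: CH(COCH3), CO, CO, CO, CO → 5.

5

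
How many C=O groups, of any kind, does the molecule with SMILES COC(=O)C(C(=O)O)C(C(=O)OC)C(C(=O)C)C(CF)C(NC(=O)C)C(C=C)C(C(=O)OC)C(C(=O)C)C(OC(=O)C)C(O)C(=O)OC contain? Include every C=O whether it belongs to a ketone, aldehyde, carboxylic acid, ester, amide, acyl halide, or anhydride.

9

CH3OOC: ester, 1 C=O (running total 1).
CH(COOH): carboxylic acid, 1 C=O (running total 2).
CH(COOCH3): ester, 1 C=O (running total 3).
CH(COCH3): ketone, 1 C=O (running total 4).
CH(NHCOCH3): amide, 1 C=O (running total 5).
CH(COOCH3): ester, 1 C=O (running total 6).
CH(COCH3): ketone, 1 C=O (running total 7).
CH(OCOCH3): ester, 1 C=O (running total 8).
COOCH3: ester, 1 C=O (running total 9).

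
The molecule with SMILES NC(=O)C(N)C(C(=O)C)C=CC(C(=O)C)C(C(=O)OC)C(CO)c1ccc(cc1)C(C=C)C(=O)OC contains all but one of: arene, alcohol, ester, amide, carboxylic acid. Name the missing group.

amide: present (H2NCO — –C(=O)NH2: carbonyl C bonded to C and to N → amide (the N is not a separate amine)).
alcohol: present (CH(CH2OH) — pendant –CH2OH on an sp³ backbone C → alcohol).
arene: present (C6H4 — para-disubstituted benzene ring → arene).
ester: present (CH(COOCH3) — pendant –COOCH3: carbonyl C bonded to C and –OCH3 → ester).
carboxylic acid: absent. In each of CH(COOCH3) and COOCH3, the acyl oxygen is bonded to carbon (–O–C), not to H, so this is an ester. In H2NCO, the carbonyl is bonded to nitrogen, not to –OH; that is an amide.

carboxylic acid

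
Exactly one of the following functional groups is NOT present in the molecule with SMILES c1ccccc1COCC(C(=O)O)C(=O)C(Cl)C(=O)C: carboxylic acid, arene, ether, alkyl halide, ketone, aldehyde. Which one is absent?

alkyl halide: present (CH(Cl) — halogen on an sp³ carbon → alkyl halide).
ether: present (CH2OCH2 — C–O–C with sp³ carbons on both sides and no adjacent C=O → ether).
arene: present (C6H5 — C6H5– phenyl ring → arene).
carboxylic acid: present (CH(COOH) — pendant –COOH: carbonyl C bonded to C and –OH → carboxylic acid).
ketone: present (CO — –C(=O)– with carbon on both sides → ketone).
aldehyde: absent. In CO, the carbonyl carbon is bonded to two carbons, so it is a ketone, not an aldehyde. In CH(COOH), the carbonyl carbon bears –OH, not –H, so it is a carboxylic acid.

aldehyde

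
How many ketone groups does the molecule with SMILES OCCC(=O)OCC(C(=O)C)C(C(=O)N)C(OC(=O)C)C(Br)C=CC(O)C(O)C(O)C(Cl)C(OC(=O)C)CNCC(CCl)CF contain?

HO– on an sp³ carbon → alcohol.
–C(=O)–O–C with C on the carbonyl side → ester.
pendant –COCH3: carbonyl C bonded to two carbons → ketone.
pendant –CONH2: carbonyl C bonded to C and N → amide.
pendant –OC(=O)CH3: an acyloxy group → ester.
halogen on an sp³ carbon → alkyl halide.
C=C double bond → alkene.
–OH on an sp³ carbon → alcohol (secondary).
–OH on an sp³ carbon → alcohol (secondary).
–OH on an sp³ carbon → alcohol (secondary).
halogen on an sp³ carbon → alkyl halide.
pendant –OC(=O)CH3: an acyloxy group → ester.
C–N–C with sp³ carbons and no adjacent C=O → amine (secondary).
pendant –CH2X: halogen on sp³ carbon → alkyl halide.
halogen on an sp³ carbon → alkyl halide.
Ketone appears at: CH(COCH3) → 1.

1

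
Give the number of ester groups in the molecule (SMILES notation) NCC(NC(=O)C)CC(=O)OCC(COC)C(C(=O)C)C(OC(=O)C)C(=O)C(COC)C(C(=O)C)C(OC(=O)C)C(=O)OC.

4

Working along the chain:
  H2NCH2: –NH2 on an sp³ carbon with no adjacent C=O → amine.
  CH(NHCOCH3): pendant –NHC(=O)CH3: N bonded to a carbonyl → amide (not amine).
  CH2COOCH2: –C(=O)–O–C with C on the carbonyl side → ester.
  CH(CH2OCH3): pendant –CH2OCH3: C–O–C linkage → ether.
  CH(COCH3): pendant –COCH3: carbonyl C bonded to two carbons → ketone.
  CH(OCOCH3): pendant –OC(=O)CH3: an acyloxy group → ester.
  CO: –C(=O)– with carbon on both sides → ketone.
  CH(CH2OCH3): pendant –CH2OCH3: C–O–C linkage → ether.
  CH(COCH3): pendant –COCH3: carbonyl C bonded to two carbons → ketone.
  CH(OCOCH3): pendant –OC(=O)CH3: an acyloxy group → ester.
  COOCH3: –C(=O)OCH3: carbonyl C bonded to C and to –OCH3 → ester (not ketone + ether).
Ester appears at: CH2COOCH2, CH(OCOCH3), CH(OCOCH3), COOCH3 → 4.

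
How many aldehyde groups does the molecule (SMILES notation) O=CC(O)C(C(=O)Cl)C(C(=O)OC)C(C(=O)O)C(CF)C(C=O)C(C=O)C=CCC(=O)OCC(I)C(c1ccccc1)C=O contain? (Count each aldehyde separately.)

Reading the structure from left to right:
  OHC: terminal –CHO: carbonyl C bonded to H and C → aldehyde.
  CH(OH): –OH on an sp³ carbon → alcohol (secondary).
  CH(COCl): pendant –C(=O)X: carbonyl C bonded to C and halogen → acyl halide.
  CH(COOCH3): pendant –COOCH3: carbonyl C bonded to C and –OCH3 → ester.
  CH(COOH): pendant –COOH: carbonyl C bonded to C and –OH → carboxylic acid.
  CH(CH2F): pendant –CH2X: halogen on sp³ carbon → alkyl halide.
  CH(CHO): pendant –CHO: carbonyl C bonded to C and H → aldehyde.
  CH(CHO): pendant –CHO: carbonyl C bonded to C and H → aldehyde.
  CH=CH: C=C double bond → alkene.
  CH2COOCH2: –C(=O)–O–C with C on the carbonyl side → ester.
  CH(I): halogen on an sp³ carbon → alkyl halide.
  CH(C6H5): pendant –C6H5: benzene ring → arene.
  CHO: terminal –CHO: carbonyl C bonded to H and C → aldehyde.
Aldehyde appears at: OHC, CH(CHO), CH(CHO), CHO → 4.

4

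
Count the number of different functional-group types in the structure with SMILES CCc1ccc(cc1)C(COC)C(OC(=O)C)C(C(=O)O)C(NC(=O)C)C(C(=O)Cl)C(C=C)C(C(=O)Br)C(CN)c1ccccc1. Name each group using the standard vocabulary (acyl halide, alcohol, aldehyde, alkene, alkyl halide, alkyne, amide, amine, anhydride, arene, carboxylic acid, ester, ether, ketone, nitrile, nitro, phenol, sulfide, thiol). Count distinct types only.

Working along the chain:
  C6H4: para-disubstituted benzene ring → arene.
  CH(CH2OCH3): pendant –CH2OCH3: C–O–C linkage → ether.
  CH(OCOCH3): pendant –OC(=O)CH3: an acyloxy group → ester.
  CH(COOH): pendant –COOH: carbonyl C bonded to C and –OH → carboxylic acid.
  CH(NHCOCH3): pendant –NHC(=O)CH3: N bonded to a carbonyl → amide (not amine).
  CH(COCl): pendant –C(=O)X: carbonyl C bonded to C and halogen → acyl halide.
  CH(CH=CH2): pendant –CH=CH2: C=C double bond → alkene.
  CH(COBr): pendant –C(=O)X: carbonyl C bonded to C and halogen → acyl halide.
  CH(CH2NH2): pendant –CH2NH2: N on sp³ C, no adjacent C=O → amine.
  C6H5: –C6H5 phenyl ring → arene.
Distinct types present: acyl halide, alkene, amide, amine, arene, carboxylic acid, ester, ether.

8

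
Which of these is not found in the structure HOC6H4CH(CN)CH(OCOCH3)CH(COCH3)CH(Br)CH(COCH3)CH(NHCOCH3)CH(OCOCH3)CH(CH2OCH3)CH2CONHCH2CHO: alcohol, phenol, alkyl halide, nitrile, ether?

alcohol

phenol: present (HOC6H4 — –OH attached directly to an aromatic ring → phenol (not alcohol); the ring itself is an arene).
ether: present (CH(CH2OCH3) — pendant –CH2OCH3: C–O–C linkage → ether).
nitrile: present (CH(CN) — pendant –C≡N: nitrile).
alkyl halide: present (CH(Br) — halogen on an sp³ carbon → alkyl halide).
alcohol: absent. In HOC6H4, the –OH is on an aromatic ring carbon; that is a phenol, not an alcohol.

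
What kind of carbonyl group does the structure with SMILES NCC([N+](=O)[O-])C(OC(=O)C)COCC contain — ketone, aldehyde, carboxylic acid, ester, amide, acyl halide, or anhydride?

ester

The carbonyl is in the CH(OCOCH3) segment: pendant –OC(=O)CH3: an acyloxy group → ester.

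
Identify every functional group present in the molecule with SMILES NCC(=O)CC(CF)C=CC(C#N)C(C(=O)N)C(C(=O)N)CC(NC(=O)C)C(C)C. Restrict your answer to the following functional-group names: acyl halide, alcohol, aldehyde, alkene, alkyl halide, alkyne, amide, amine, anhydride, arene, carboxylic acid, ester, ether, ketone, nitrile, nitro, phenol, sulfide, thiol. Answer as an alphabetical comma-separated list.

–NH2 on an sp³ carbon with no adjacent C=O → amine.
–C(=O)– with carbon on both sides → ketone.
pendant –CH2X: halogen on sp³ carbon → alkyl halide.
C=C double bond → alkene.
pendant –C≡N: nitrile.
pendant –CONH2: carbonyl C bonded to C and N → amide.
pendant –CONH2: carbonyl C bonded to C and N → amide.
pendant –NHC(=O)CH3: N bonded to a carbonyl → amide (not amine).

alkene, alkyl halide, amide, amine, ketone, nitrile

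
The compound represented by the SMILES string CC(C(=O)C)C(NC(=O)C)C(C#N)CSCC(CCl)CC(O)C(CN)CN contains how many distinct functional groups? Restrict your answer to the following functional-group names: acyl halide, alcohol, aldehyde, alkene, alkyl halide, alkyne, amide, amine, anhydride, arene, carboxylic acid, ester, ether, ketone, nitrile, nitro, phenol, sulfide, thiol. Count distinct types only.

7

pendant –COCH3: carbonyl C bonded to two carbons → ketone.
pendant –NHC(=O)CH3: N bonded to a carbonyl → amide (not amine).
pendant –C≡N: nitrile.
C–S–C linkage → sulfide (thioether).
pendant –CH2X: halogen on sp³ carbon → alkyl halide.
–OH on an sp³ carbon → alcohol (secondary).
pendant –CH2NH2: N on sp³ C, no adjacent C=O → amine.
–NH2 on an sp³ carbon with no adjacent C=O → amine.
Distinct types present: alcohol, alkyl halide, amide, amine, ketone, nitrile, sulfide.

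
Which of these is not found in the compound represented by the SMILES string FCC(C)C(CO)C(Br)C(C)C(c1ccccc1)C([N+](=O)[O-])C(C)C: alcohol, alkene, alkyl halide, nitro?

nitro: present (CH(NO2) — –NO2 on an sp³ carbon → nitro (the N=O is not a carbonyl)).
alcohol: present (CH(CH2OH) — pendant –CH2OH on an sp³ backbone C → alcohol).
alkyl halide: present (FCH2 — halogen on an sp³ carbon → alkyl halide).
alkene: absent. In CH(C6H5), the C=C units are part of an aromatic ring, which is an arene, not an isolated alkene.

alkene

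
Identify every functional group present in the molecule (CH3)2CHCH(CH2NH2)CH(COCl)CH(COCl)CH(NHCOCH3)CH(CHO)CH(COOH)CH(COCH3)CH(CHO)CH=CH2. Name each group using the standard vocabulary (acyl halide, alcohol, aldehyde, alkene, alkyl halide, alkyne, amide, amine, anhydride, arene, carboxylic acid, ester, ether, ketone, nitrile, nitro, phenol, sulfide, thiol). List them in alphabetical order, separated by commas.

acyl halide, aldehyde, alkene, amide, amine, carboxylic acid, ketone

Working along the chain:
  CH(CH2NH2): pendant –CH2NH2: N on sp³ C, no adjacent C=O → amine.
  CH(COCl): pendant –C(=O)X: carbonyl C bonded to C and halogen → acyl halide.
  CH(COCl): pendant –C(=O)X: carbonyl C bonded to C and halogen → acyl halide.
  CH(NHCOCH3): pendant –NHC(=O)CH3: N bonded to a carbonyl → amide (not amine).
  CH(CHO): pendant –CHO: carbonyl C bonded to C and H → aldehyde.
  CH(COOH): pendant –COOH: carbonyl C bonded to C and –OH → carboxylic acid.
  CH(COCH3): pendant –COCH3: carbonyl C bonded to two carbons → ketone.
  CH(CHO): pendant –CHO: carbonyl C bonded to C and H → aldehyde.
  CH=CH2: C=C double bond → alkene.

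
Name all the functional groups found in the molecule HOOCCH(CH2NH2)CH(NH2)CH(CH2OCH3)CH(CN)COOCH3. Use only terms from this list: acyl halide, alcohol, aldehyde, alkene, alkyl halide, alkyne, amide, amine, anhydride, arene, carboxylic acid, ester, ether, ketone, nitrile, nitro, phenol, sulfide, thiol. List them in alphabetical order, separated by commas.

–COOH: carbonyl C bonded to –OH and C → carboxylic acid (the –OH is not a separate alcohol).
pendant –CH2NH2: N on sp³ C, no adjacent C=O → amine.
–NH2 on an sp³ carbon with no adjacent C=O → amine.
pendant –CH2OCH3: C–O–C linkage → ether.
pendant –C≡N: nitrile.
–C(=O)OCH3: carbonyl C bonded to C and to –OCH3 → ester (not ketone + ether).

amine, carboxylic acid, ester, ether, nitrile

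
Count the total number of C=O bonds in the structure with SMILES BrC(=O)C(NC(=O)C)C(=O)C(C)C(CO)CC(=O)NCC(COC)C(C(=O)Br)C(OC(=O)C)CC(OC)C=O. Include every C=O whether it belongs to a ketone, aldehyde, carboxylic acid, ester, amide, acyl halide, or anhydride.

BrCO: acyl halide, 1 C=O (running total 1).
CH(NHCOCH3): amide, 1 C=O (running total 2).
CO: ketone, 1 C=O (running total 3).
CH2CONHCH2: amide, 1 C=O (running total 4).
CH(COBr): acyl halide, 1 C=O (running total 5).
CH(OCOCH3): ester, 1 C=O (running total 6).
CHO: aldehyde, 1 C=O (running total 7).

7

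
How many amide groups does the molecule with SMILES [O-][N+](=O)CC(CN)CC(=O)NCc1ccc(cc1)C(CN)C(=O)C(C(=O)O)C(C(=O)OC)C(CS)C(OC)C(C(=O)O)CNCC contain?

–NO2 on carbon → nitro group.
pendant –CH2NH2: N on sp³ C, no adjacent C=O → amine.
–C(=O)–N– linkage → amide (the N is not an amine).
para-disubstituted benzene ring → arene.
pendant –CH2NH2: N on sp³ C, no adjacent C=O → amine.
–C(=O)– with carbon on both sides → ketone.
pendant –COOH: carbonyl C bonded to C and –OH → carboxylic acid.
pendant –COOCH3: carbonyl C bonded to C and –OCH3 → ester.
pendant –CH2SH → thiol.
pendant –OCH3: C–O–C with sp³ C, no adjacent C=O → ether.
pendant –COOH: carbonyl C bonded to C and –OH → carboxylic acid.
C–N–C with sp³ carbons and no adjacent C=O → amine (secondary).
Amide appears at: CH2CONHCH2 → 1.

1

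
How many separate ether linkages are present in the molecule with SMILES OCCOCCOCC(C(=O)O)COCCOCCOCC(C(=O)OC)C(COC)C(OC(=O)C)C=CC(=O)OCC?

6

Taking each segment in turn:
  HOCH2: HO– on an sp³ carbon → alcohol.
  CH2OCH2: C–O–C with sp³ carbons on both sides and no adjacent C=O → ether.
  CH2OCH2: C–O–C with sp³ carbons on both sides and no adjacent C=O → ether.
  CH(COOH): pendant –COOH: carbonyl C bonded to C and –OH → carboxylic acid.
  CH2OCH2: C–O–C with sp³ carbons on both sides and no adjacent C=O → ether.
  CH2OCH2: C–O–C with sp³ carbons on both sides and no adjacent C=O → ether.
  CH2OCH2: C–O–C with sp³ carbons on both sides and no adjacent C=O → ether.
  CH(COOCH3): pendant –COOCH3: carbonyl C bonded to C and –OCH3 → ester.
  CH(CH2OCH3): pendant –CH2OCH3: C–O–C linkage → ether.
  CH(OCOCH3): pendant –OC(=O)CH3: an acyloxy group → ester.
  CH=CH: C=C double bond → alkene.
  COOCH2CH3: –C(=O)OCH2CH3: carbonyl C bonded to C and to –OEt → ester.
Ether appears at: CH2OCH2, CH2OCH2, CH2OCH2, CH2OCH2, CH2OCH2, CH(CH2OCH3) → 6.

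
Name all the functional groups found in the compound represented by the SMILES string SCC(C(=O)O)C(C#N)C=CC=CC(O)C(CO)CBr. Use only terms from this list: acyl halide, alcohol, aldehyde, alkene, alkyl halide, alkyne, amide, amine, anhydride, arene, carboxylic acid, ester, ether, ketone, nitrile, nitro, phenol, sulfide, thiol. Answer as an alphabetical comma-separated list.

alcohol, alkene, alkyl halide, carboxylic acid, nitrile, thiol

Working along the chain:
  HSCH2: –SH on an sp³ carbon → thiol.
  CH(COOH): pendant –COOH: carbonyl C bonded to C and –OH → carboxylic acid.
  CH(CN): pendant –C≡N: nitrile.
  CH=CH: C=C double bond → alkene.
  CH=CH: C=C double bond → alkene.
  CH(OH): –OH on an sp³ carbon → alcohol (secondary).
  CH(CH2OH): pendant –CH2OH on an sp³ backbone C → alcohol.
  CH2Br: halogen on an sp³ carbon → alkyl halide.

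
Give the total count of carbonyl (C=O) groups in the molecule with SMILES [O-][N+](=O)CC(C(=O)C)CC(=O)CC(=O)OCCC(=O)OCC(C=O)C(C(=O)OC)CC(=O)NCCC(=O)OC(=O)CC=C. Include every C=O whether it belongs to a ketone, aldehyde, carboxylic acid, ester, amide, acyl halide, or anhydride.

CH(COCH3): ketone, 1 C=O (running total 1).
CO: ketone, 1 C=O (running total 2).
CH2COOCH2: ester, 1 C=O (running total 3).
CH2COOCH2: ester, 1 C=O (running total 4).
CH(CHO): aldehyde, 1 C=O (running total 5).
CH(COOCH3): ester, 1 C=O (running total 6).
CH2CONHCH2: amide, 1 C=O (running total 7).
CH2CO-O-COCH2: anhydride, 2 C=O (running total 9).

9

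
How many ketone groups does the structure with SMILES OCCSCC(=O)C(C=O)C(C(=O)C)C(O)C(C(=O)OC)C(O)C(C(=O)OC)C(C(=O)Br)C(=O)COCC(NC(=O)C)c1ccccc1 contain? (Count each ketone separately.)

3

HO– on an sp³ carbon → alcohol.
C–S–C linkage → sulfide (thioether).
–C(=O)– with carbon on both sides → ketone.
pendant –CHO: carbonyl C bonded to C and H → aldehyde.
pendant –COCH3: carbonyl C bonded to two carbons → ketone.
–OH on an sp³ carbon → alcohol (secondary).
pendant –COOCH3: carbonyl C bonded to C and –OCH3 → ester.
–OH on an sp³ carbon → alcohol (secondary).
pendant –COOCH3: carbonyl C bonded to C and –OCH3 → ester.
pendant –C(=O)X: carbonyl C bonded to C and halogen → acyl halide.
–C(=O)– with carbon on both sides → ketone.
C–O–C with sp³ carbons on both sides and no adjacent C=O → ether.
pendant –NHC(=O)CH3: N bonded to a carbonyl → amide (not amine).
–C6H5 phenyl ring → arene.
Ketone appears at: CO, CH(COCH3), CO → 3.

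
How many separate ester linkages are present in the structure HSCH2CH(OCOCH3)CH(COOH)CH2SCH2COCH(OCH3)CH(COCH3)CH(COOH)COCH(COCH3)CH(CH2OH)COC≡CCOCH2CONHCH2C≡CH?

–SH on an sp³ carbon → thiol.
pendant –OC(=O)CH3: an acyloxy group → ester.
pendant –COOH: carbonyl C bonded to C and –OH → carboxylic acid.
C–S–C linkage → sulfide (thioether).
–C(=O)– with carbon on both sides → ketone.
pendant –OCH3: C–O–C with sp³ C, no adjacent C=O → ether.
pendant –COCH3: carbonyl C bonded to two carbons → ketone.
pendant –COOH: carbonyl C bonded to C and –OH → carboxylic acid.
–C(=O)– with carbon on both sides → ketone.
pendant –COCH3: carbonyl C bonded to two carbons → ketone.
pendant –CH2OH on an sp³ backbone C → alcohol.
–C(=O)– with carbon on both sides → ketone.
C≡C triple bond → alkyne.
–C(=O)– with carbon on both sides → ketone.
–C(=O)–N– linkage → amide (the N is not an amine).
C≡C triple bond → alkyne.
Ester appears at: CH(OCOCH3) → 1.

1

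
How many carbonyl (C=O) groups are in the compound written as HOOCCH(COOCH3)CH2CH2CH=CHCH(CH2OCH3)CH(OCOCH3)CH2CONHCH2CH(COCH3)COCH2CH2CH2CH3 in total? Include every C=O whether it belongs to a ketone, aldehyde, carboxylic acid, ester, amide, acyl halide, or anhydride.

HOOC: carboxylic acid, 1 C=O (running total 1).
CH(COOCH3): ester, 1 C=O (running total 2).
CH(OCOCH3): ester, 1 C=O (running total 3).
CH2CONHCH2: amide, 1 C=O (running total 4).
CH(COCH3): ketone, 1 C=O (running total 5).
CO: ketone, 1 C=O (running total 6).

6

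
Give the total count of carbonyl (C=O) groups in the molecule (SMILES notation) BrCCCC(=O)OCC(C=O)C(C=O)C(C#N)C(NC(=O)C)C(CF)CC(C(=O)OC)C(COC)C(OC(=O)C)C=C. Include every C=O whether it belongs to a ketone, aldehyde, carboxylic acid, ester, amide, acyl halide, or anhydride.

6

CH2COOCH2: ester, 1 C=O (running total 1).
CH(CHO): aldehyde, 1 C=O (running total 2).
CH(CHO): aldehyde, 1 C=O (running total 3).
CH(NHCOCH3): amide, 1 C=O (running total 4).
CH(COOCH3): ester, 1 C=O (running total 5).
CH(OCOCH3): ester, 1 C=O (running total 6).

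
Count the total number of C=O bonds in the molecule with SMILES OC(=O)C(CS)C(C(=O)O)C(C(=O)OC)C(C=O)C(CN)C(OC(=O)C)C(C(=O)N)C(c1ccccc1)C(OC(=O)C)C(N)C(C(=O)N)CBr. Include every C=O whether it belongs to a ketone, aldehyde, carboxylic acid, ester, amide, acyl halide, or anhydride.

8

HOOC: carboxylic acid, 1 C=O (running total 1).
CH(COOH): carboxylic acid, 1 C=O (running total 2).
CH(COOCH3): ester, 1 C=O (running total 3).
CH(CHO): aldehyde, 1 C=O (running total 4).
CH(OCOCH3): ester, 1 C=O (running total 5).
CH(CONH2): amide, 1 C=O (running total 6).
CH(OCOCH3): ester, 1 C=O (running total 7).
CH(CONH2): amide, 1 C=O (running total 8).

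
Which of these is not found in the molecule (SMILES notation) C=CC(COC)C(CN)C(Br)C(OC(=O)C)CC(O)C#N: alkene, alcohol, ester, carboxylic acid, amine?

alcohol: present (CH(OH) — –OH on an sp³ carbon → alcohol (secondary)).
alkene: present (CH2=CH — C=C double bond → alkene).
amine: present (CH(CH2NH2) — pendant –CH2NH2: N on sp³ C, no adjacent C=O → amine).
ester: present (CH(OCOCH3) — pendant –OC(=O)CH3: an acyloxy group → ester).
carboxylic acid: absent. In CH(OCOCH3), the acyl oxygen is bonded to carbon (–O–C), not to H, so this is an ester.

carboxylic acid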